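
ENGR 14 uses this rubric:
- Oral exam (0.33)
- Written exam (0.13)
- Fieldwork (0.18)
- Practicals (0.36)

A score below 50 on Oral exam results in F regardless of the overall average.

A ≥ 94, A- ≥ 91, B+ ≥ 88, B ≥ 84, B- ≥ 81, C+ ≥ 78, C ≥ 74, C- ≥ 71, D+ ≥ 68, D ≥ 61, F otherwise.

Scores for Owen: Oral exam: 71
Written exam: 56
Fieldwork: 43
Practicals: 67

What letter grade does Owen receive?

Oral exam score 71 ≥ 50: minimum met.
Weighted total:
  Oral exam 71 × 0.33 = 23.43
  Written exam 56 × 0.13 = 7.28
  Fieldwork 43 × 0.18 = 7.74
  Practicals 67 × 0.36 = 24.12
Sum = 62.57
62.57 is ≥ 61 and < 68 → D

D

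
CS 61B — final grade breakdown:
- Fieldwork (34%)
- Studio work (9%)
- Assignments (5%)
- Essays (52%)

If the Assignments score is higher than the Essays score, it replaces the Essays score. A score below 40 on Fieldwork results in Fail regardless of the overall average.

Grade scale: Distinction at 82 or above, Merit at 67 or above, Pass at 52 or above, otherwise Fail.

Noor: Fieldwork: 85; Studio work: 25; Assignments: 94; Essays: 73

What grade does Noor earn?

Assignments (94) > Essays (73), so Essays counts as 94.
Fieldwork score 85 ≥ 40: minimum met.
Weighted total:
  Fieldwork 85 × 0.34 = 28.9
  Studio work 25 × 0.09 = 2.25
  Assignments 94 × 0.05 = 4.7
  Essays 94 × 0.52 = 48.88
Sum = 84.73
84.73 ≥ 82 → Distinction

Distinction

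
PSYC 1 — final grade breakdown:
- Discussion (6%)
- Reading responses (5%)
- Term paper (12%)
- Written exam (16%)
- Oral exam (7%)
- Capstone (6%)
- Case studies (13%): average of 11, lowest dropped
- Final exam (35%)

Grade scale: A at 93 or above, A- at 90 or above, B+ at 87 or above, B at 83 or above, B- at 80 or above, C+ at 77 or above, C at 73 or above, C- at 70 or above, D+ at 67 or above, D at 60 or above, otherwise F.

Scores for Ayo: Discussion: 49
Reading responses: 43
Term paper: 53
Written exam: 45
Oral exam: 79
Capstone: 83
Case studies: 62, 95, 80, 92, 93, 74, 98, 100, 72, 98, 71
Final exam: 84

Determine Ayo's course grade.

Case studies: drop 62 → average of remaining 10 = 873/10 = 87.3
Weighted total:
  Discussion 49 × 0.06 = 2.94
  Reading responses 43 × 0.05 = 2.15
  Term paper 53 × 0.12 = 6.36
  Written exam 45 × 0.16 = 7.2
  Oral exam 79 × 0.07 = 5.53
  Capstone 83 × 0.06 = 4.98
  Case studies 87.3 × 0.13 = 11.349
  Final exam 84 × 0.35 = 29.4
Sum = 69.909
69.909 is ≥ 67 and < 70 → D+

D+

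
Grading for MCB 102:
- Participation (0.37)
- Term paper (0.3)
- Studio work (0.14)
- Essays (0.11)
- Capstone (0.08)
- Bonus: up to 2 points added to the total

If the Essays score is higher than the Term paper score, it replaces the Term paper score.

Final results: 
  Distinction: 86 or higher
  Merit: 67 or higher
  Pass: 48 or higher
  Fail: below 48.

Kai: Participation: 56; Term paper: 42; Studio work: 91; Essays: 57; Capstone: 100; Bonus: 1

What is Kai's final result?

Essays (57) > Term paper (42), so Term paper counts as 57.
Weighted total:
  Participation 56 × 0.37 = 20.72
  Term paper 57 × 0.3 = 17.1
  Studio work 91 × 0.14 = 12.74
  Essays 57 × 0.11 = 6.27
  Capstone 100 × 0.08 = 8
Sum = 64.83
Bonus: 64.83 + 1 = 65.83
65.83 is ≥ 48 and < 67 → Pass

Pass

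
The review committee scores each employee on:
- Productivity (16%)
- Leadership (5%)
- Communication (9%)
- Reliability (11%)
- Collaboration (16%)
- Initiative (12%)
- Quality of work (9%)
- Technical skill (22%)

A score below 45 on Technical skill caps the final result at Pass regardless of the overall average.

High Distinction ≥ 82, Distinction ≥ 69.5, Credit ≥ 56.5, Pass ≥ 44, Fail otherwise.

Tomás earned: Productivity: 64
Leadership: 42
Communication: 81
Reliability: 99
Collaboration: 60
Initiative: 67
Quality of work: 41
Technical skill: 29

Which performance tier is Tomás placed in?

Pass

Technical skill score 29 < 45: minimum not met.
Weighted total:
  Productivity 64 × 0.16 = 10.24
  Leadership 42 × 0.05 = 2.1
  Communication 81 × 0.09 = 7.29
  Reliability 99 × 0.11 = 10.89
  Collaboration 60 × 0.16 = 9.6
  Initiative 67 × 0.12 = 8.04
  Quality of work 41 × 0.09 = 3.69
  Technical skill 29 × 0.22 = 6.38
Sum = 58.23
58.23 would be Credit; cap at Pass applies → Pass.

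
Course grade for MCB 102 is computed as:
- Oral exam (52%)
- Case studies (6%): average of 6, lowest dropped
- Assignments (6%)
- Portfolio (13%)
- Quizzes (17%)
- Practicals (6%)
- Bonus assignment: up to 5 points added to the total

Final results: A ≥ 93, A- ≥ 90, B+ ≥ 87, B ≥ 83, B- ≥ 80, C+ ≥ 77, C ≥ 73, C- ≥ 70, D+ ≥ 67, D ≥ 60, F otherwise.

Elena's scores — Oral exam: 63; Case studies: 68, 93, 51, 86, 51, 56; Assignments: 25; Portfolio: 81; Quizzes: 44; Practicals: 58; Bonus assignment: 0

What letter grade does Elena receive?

F

Case studies: drop 51 → average of remaining 5 = 354/5 = 70.8
Weighted total:
  Oral exam 63 × 0.52 = 32.76
  Case studies 70.8 × 0.06 = 4.248
  Assignments 25 × 0.06 = 1.5
  Portfolio 81 × 0.13 = 10.53
  Quizzes 44 × 0.17 = 7.48
  Practicals 58 × 0.06 = 3.48
Sum = 59.998
Bonus assignment: 59.998 + 0 = 59.998
59.998 < 60 → F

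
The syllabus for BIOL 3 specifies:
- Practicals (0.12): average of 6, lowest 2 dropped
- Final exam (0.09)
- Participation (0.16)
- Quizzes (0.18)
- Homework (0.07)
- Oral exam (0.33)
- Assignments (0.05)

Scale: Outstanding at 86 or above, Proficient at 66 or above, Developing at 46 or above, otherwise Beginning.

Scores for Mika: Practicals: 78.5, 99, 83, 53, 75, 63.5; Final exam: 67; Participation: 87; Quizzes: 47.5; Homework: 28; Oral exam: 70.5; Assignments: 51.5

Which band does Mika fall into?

Practicals: drop 53, 63.5 → average of remaining 4 = 335.5/4 = 83.875
Weighted total:
  Practicals 83.875 × 0.12 = 10.065
  Final exam 67 × 0.09 = 6.03
  Participation 87 × 0.16 = 13.92
  Quizzes 47.5 × 0.18 = 8.55
  Homework 28 × 0.07 = 1.96
  Oral exam 70.5 × 0.33 = 23.265
  Assignments 51.5 × 0.05 = 2.575
Sum = 66.365
66.365 is ≥ 66 and < 86 → Proficient

Proficient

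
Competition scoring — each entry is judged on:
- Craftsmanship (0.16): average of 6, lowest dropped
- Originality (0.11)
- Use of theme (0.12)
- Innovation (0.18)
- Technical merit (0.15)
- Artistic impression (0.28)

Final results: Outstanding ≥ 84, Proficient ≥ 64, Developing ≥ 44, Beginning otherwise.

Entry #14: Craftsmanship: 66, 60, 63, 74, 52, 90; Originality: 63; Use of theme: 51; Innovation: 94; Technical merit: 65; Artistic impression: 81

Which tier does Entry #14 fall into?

Proficient

Craftsmanship: drop 52 → average of remaining 5 = 353/5 = 70.6
Weighted total:
  Craftsmanship 70.6 × 0.16 = 11.296
  Originality 63 × 0.11 = 6.93
  Use of theme 51 × 0.12 = 6.12
  Innovation 94 × 0.18 = 16.92
  Technical merit 65 × 0.15 = 9.75
  Artistic impression 81 × 0.28 = 22.68
Sum = 73.696
73.696 is ≥ 64 and < 84 → Proficient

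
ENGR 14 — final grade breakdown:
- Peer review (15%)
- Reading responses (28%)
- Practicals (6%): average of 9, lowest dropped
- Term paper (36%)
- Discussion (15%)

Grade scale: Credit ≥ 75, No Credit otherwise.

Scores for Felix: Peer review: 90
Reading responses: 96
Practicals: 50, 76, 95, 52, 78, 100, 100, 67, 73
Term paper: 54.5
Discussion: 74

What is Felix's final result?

Practicals: drop 50 → average of remaining 8 = 641/8 = 80.125
Weighted total:
  Peer review 90 × 0.15 = 13.5
  Reading responses 96 × 0.28 = 26.88
  Practicals 80.125 × 0.06 = 4.8075
  Term paper 54.5 × 0.36 = 19.62
  Discussion 74 × 0.15 = 11.1
Sum = 75.9075
75.9075 ≥ 75 → Credit

Credit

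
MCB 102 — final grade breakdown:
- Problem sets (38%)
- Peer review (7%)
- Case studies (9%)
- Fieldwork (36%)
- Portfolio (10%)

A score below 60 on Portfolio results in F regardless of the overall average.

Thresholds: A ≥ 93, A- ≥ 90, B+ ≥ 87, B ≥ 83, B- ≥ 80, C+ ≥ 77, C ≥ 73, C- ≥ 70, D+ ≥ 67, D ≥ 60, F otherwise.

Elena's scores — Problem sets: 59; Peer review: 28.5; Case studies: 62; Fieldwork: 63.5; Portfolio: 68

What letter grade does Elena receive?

F

Portfolio score 68 ≥ 60: minimum met.
Weighted total:
  Problem sets 59 × 0.38 = 22.42
  Peer review 28.5 × 0.07 = 1.995
  Case studies 62 × 0.09 = 5.58
  Fieldwork 63.5 × 0.36 = 22.86
  Portfolio 68 × 0.1 = 6.8
Sum = 59.655
59.655 < 60 → F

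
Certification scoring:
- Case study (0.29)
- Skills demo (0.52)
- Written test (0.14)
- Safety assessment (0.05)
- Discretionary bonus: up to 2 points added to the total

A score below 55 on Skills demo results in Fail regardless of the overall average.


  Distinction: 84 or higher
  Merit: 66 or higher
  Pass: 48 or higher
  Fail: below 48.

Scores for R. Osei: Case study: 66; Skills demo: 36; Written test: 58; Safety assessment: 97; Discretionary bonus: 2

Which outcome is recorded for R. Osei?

Skills demo score 36 < 55: minimum not met.
Weighted total:
  Case study 66 × 0.29 = 19.14
  Skills demo 36 × 0.52 = 18.72
  Written test 58 × 0.14 = 8.12
  Safety assessment 97 × 0.05 = 4.85
Sum = 50.83
Discretionary bonus: 50.83 + 2 = 52.83
Because the Skills demo minimum was not met, the result is Fail.

Fail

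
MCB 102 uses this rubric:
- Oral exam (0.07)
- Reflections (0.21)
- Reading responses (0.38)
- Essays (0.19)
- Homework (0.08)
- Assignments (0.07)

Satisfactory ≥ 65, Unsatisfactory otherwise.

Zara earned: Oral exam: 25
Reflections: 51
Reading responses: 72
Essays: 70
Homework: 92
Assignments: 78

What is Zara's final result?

Weighted total:
  Oral exam 25 × 0.07 = 1.75
  Reflections 51 × 0.21 = 10.71
  Reading responses 72 × 0.38 = 27.36
  Essays 70 × 0.19 = 13.3
  Homework 92 × 0.08 = 7.36
  Assignments 78 × 0.07 = 5.46
Sum = 65.94
65.94 ≥ 65 → Satisfactory

Satisfactory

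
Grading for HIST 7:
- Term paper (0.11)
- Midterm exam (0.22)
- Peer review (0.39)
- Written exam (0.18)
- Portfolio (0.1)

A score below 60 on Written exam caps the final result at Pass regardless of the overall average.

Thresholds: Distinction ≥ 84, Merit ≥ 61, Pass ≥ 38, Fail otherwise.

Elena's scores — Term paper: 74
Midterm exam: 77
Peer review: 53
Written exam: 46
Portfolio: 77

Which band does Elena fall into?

Pass

Written exam score 46 < 60: minimum not met.
Weighted total:
  Term paper 74 × 0.11 = 8.14
  Midterm exam 77 × 0.22 = 16.94
  Peer review 53 × 0.39 = 20.67
  Written exam 46 × 0.18 = 8.28
  Portfolio 77 × 0.1 = 7.7
Sum = 61.73
61.73 would be Merit; cap at Pass applies → Pass.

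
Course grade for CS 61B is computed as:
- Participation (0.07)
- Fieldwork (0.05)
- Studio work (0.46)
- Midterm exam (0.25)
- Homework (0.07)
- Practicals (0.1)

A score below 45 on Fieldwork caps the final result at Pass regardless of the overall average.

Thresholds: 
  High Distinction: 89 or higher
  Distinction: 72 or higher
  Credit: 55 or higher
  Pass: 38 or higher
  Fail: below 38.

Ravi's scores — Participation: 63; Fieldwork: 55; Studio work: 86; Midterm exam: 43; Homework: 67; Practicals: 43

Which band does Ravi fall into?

Credit

Fieldwork score 55 ≥ 45: minimum met.
Weighted total:
  Participation 63 × 0.07 = 4.41
  Fieldwork 55 × 0.05 = 2.75
  Studio work 86 × 0.46 = 39.56
  Midterm exam 43 × 0.25 = 10.75
  Homework 67 × 0.07 = 4.69
  Practicals 43 × 0.1 = 4.3
Sum = 66.46
66.46 is ≥ 55 and < 72 → Credit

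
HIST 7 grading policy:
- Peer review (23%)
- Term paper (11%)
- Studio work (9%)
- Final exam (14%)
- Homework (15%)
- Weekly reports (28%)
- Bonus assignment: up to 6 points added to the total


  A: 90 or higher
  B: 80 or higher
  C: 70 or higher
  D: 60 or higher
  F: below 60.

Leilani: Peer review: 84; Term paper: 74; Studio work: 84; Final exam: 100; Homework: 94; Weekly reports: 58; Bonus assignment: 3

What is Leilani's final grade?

Weighted total:
  Peer review 84 × 0.23 = 19.32
  Term paper 74 × 0.11 = 8.14
  Studio work 84 × 0.09 = 7.56
  Final exam 100 × 0.14 = 14
  Homework 94 × 0.15 = 14.1
  Weekly reports 58 × 0.28 = 16.24
Sum = 79.36
Bonus assignment: 79.36 + 3 = 82.36
82.36 is ≥ 80 and < 90 → B

B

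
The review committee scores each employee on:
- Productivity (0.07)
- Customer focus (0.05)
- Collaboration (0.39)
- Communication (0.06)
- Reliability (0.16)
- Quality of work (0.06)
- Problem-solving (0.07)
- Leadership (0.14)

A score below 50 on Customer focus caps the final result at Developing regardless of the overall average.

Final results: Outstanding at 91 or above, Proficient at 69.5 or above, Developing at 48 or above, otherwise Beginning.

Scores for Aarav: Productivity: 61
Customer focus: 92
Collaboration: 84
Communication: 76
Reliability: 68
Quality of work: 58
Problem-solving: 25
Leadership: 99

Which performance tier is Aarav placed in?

Proficient

Customer focus score 92 ≥ 50: minimum met.
Weighted total:
  Productivity 61 × 0.07 = 4.27
  Customer focus 92 × 0.05 = 4.6
  Collaboration 84 × 0.39 = 32.76
  Communication 76 × 0.06 = 4.56
  Reliability 68 × 0.16 = 10.88
  Quality of work 58 × 0.06 = 3.48
  Problem-solving 25 × 0.07 = 1.75
  Leadership 99 × 0.14 = 13.86
Sum = 76.16
76.16 is ≥ 69.5 and < 91 → Proficient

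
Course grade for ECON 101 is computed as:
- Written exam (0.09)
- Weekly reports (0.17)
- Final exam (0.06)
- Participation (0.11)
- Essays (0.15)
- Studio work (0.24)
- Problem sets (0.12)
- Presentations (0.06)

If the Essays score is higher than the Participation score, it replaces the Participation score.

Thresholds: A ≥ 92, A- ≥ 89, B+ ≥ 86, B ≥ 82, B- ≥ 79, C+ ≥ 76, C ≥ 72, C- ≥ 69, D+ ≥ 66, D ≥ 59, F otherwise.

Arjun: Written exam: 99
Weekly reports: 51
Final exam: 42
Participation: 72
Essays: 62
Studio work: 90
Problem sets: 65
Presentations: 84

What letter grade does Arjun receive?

Essays (62) ≤ Participation (72), so Participation stays at 72.
Weighted total:
  Written exam 99 × 0.09 = 8.91
  Weekly reports 51 × 0.17 = 8.67
  Final exam 42 × 0.06 = 2.52
  Participation 72 × 0.11 = 7.92
  Essays 62 × 0.15 = 9.3
  Studio work 90 × 0.24 = 21.6
  Problem sets 65 × 0.12 = 7.8
  Presentations 84 × 0.06 = 5.04
Sum = 71.76
71.76 is ≥ 69 and < 72 → C-

C-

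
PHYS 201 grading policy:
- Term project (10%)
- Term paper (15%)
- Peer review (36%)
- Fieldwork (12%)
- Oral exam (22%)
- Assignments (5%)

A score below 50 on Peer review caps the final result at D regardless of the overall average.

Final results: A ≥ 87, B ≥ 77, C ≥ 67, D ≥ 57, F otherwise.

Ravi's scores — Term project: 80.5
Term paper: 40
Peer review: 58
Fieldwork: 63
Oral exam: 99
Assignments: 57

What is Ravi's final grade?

Peer review score 58 ≥ 50: minimum met.
Weighted total:
  Term project 80.5 × 0.1 = 8.05
  Term paper 40 × 0.15 = 6
  Peer review 58 × 0.36 = 20.88
  Fieldwork 63 × 0.12 = 7.56
  Oral exam 99 × 0.22 = 21.78
  Assignments 57 × 0.05 = 2.85
Sum = 67.12
67.12 is ≥ 67 and < 77 → C

C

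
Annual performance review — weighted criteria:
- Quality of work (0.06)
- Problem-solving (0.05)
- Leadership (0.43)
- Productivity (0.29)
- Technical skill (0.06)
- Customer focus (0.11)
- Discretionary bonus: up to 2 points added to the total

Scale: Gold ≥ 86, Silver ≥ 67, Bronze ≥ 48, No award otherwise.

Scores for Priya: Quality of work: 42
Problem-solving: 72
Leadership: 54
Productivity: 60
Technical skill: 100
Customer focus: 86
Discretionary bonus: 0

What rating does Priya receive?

Weighted total:
  Quality of work 42 × 0.06 = 2.52
  Problem-solving 72 × 0.05 = 3.6
  Leadership 54 × 0.43 = 23.22
  Productivity 60 × 0.29 = 17.4
  Technical skill 100 × 0.06 = 6
  Customer focus 86 × 0.11 = 9.46
Sum = 62.2
Discretionary bonus: 62.2 + 0 = 62.2
62.2 is ≥ 48 and < 67 → Bronze

Bronze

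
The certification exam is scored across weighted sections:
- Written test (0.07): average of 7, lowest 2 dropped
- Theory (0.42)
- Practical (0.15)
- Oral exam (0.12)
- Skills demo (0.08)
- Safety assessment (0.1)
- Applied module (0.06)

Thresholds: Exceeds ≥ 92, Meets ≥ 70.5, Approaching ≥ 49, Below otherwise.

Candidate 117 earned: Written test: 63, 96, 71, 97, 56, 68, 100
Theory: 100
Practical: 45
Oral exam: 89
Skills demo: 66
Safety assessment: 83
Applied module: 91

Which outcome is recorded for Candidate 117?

Written test: drop 56, 63 → average of remaining 5 = 432/5 = 86.4
Weighted total:
  Written test 86.4 × 0.07 = 6.048
  Theory 100 × 0.42 = 42
  Practical 45 × 0.15 = 6.75
  Oral exam 89 × 0.12 = 10.68
  Skills demo 66 × 0.08 = 5.28
  Safety assessment 83 × 0.1 = 8.3
  Applied module 91 × 0.06 = 5.46
Sum = 84.518
84.518 is ≥ 70.5 and < 92 → Meets

Meets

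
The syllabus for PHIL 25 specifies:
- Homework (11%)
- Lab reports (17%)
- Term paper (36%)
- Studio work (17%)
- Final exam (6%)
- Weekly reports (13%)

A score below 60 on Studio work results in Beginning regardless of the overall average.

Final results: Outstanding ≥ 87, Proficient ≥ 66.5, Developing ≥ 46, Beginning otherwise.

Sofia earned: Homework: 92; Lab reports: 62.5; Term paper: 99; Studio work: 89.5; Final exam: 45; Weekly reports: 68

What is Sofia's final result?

Studio work score 89.5 ≥ 60: minimum met.
Weighted total:
  Homework 92 × 0.11 = 10.12
  Lab reports 62.5 × 0.17 = 10.625
  Term paper 99 × 0.36 = 35.64
  Studio work 89.5 × 0.17 = 15.215
  Final exam 45 × 0.06 = 2.7
  Weekly reports 68 × 0.13 = 8.84
Sum = 83.14
83.14 is ≥ 66.5 and < 87 → Proficient

Proficient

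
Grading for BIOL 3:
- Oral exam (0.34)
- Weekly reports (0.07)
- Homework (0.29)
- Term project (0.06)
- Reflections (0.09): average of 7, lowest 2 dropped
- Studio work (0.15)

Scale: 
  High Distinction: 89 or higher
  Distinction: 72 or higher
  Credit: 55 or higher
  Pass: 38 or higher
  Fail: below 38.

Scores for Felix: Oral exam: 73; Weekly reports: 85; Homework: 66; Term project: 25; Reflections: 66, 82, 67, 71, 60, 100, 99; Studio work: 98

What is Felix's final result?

Distinction

Reflections: drop 60, 66 → average of remaining 5 = 419/5 = 83.8
Weighted total:
  Oral exam 73 × 0.34 = 24.82
  Weekly reports 85 × 0.07 = 5.95
  Homework 66 × 0.29 = 19.14
  Term project 25 × 0.06 = 1.5
  Reflections 83.8 × 0.09 = 7.542
  Studio work 98 × 0.15 = 14.7
Sum = 73.652
73.652 is ≥ 72 and < 89 → Distinction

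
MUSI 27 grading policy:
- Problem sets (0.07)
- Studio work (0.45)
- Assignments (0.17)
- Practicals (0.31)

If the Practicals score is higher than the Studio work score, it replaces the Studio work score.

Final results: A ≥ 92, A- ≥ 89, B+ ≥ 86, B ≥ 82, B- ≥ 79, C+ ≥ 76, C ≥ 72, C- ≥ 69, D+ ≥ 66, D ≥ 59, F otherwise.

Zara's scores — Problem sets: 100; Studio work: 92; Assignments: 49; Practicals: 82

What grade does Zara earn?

B

Practicals (82) ≤ Studio work (92), so Studio work stays at 92.
Weighted total:
  Problem sets 100 × 0.07 = 7
  Studio work 92 × 0.45 = 41.4
  Assignments 49 × 0.17 = 8.33
  Practicals 82 × 0.31 = 25.42
Sum = 82.15
82.15 is ≥ 82 and < 86 → B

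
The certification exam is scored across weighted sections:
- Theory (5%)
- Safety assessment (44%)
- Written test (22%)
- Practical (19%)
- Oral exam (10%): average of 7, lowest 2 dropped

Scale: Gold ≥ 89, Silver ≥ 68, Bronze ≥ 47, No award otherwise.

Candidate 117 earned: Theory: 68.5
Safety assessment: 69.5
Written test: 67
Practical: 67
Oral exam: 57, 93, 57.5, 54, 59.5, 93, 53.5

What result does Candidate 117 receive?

Silver

Oral exam: drop 53.5, 54 → average of remaining 5 = 360/5 = 72
Weighted total:
  Theory 68.5 × 0.05 = 3.425
  Safety assessment 69.5 × 0.44 = 30.58
  Written test 67 × 0.22 = 14.74
  Practical 67 × 0.19 = 12.73
  Oral exam 72 × 0.1 = 7.2
Sum = 68.675
68.675 is ≥ 68 and < 89 → Silver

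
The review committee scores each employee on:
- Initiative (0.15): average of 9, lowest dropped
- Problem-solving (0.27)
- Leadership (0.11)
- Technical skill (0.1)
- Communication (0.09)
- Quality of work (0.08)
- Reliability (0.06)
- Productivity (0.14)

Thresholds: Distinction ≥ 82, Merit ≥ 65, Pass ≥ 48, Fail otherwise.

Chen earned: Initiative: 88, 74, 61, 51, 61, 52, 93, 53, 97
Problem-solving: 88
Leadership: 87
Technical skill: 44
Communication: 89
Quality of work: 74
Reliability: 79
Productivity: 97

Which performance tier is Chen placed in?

Merit

Initiative: drop 51 → average of remaining 8 = 579/8 = 72.375
Weighted total:
  Initiative 72.375 × 0.15 = 10.85625
  Problem-solving 88 × 0.27 = 23.76
  Leadership 87 × 0.11 = 9.57
  Technical skill 44 × 0.1 = 4.4
  Communication 89 × 0.09 = 8.01
  Quality of work 74 × 0.08 = 5.92
  Reliability 79 × 0.06 = 4.74
  Productivity 97 × 0.14 = 13.58
Sum = 80.83625
80.83625 is ≥ 65 and < 82 → Merit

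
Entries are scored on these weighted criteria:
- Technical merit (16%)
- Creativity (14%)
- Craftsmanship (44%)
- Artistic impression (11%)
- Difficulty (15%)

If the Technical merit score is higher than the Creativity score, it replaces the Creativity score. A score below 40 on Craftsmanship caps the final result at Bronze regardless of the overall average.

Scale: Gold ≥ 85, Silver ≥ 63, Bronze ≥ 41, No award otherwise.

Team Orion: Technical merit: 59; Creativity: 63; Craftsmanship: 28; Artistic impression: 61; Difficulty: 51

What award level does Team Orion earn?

Bronze

Technical merit (59) ≤ Creativity (63), so Creativity stays at 63.
Craftsmanship score 28 < 40: minimum not met.
Weighted total:
  Technical merit 59 × 0.16 = 9.44
  Creativity 63 × 0.14 = 8.82
  Craftsmanship 28 × 0.44 = 12.32
  Artistic impression 61 × 0.11 = 6.71
  Difficulty 51 × 0.15 = 7.65
Sum = 44.94
44.94 would be Bronze; cap at Bronze applies → Bronze.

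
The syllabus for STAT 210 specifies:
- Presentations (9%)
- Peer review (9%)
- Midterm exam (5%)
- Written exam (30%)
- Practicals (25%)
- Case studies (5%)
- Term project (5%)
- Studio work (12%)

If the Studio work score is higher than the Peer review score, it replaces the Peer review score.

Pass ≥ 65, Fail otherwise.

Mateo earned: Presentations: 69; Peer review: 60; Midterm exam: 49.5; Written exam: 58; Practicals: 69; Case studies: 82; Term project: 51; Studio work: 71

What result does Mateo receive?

Fail

Studio work (71) > Peer review (60), so Peer review counts as 71.
Weighted total:
  Presentations 69 × 0.09 = 6.21
  Peer review 71 × 0.09 = 6.39
  Midterm exam 49.5 × 0.05 = 2.475
  Written exam 58 × 0.3 = 17.4
  Practicals 69 × 0.25 = 17.25
  Case studies 82 × 0.05 = 4.1
  Term project 51 × 0.05 = 2.55
  Studio work 71 × 0.12 = 8.52
Sum = 64.895
64.895 < 65 → Fail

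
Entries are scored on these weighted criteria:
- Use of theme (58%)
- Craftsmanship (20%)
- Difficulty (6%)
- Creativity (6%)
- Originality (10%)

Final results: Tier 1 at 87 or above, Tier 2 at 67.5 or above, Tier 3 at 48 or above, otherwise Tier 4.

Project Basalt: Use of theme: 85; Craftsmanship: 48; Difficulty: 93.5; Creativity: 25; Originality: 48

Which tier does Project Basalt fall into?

Weighted total:
  Use of theme 85 × 0.58 = 49.3
  Craftsmanship 48 × 0.2 = 9.6
  Difficulty 93.5 × 0.06 = 5.61
  Creativity 25 × 0.06 = 1.5
  Originality 48 × 0.1 = 4.8
Sum = 70.81
70.81 is ≥ 67.5 and < 87 → Tier 2

Tier 2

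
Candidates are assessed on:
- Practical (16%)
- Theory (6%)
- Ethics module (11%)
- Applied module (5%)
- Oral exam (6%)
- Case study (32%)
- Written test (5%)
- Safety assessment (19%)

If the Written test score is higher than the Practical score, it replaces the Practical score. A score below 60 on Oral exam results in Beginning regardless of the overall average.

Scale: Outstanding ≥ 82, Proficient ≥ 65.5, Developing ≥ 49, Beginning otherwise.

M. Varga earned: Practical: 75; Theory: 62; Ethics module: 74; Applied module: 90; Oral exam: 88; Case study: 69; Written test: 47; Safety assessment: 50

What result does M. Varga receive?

Written test (47) ≤ Practical (75), so Practical stays at 75.
Oral exam score 88 ≥ 60: minimum met.
Weighted total:
  Practical 75 × 0.16 = 12
  Theory 62 × 0.06 = 3.72
  Ethics module 74 × 0.11 = 8.14
  Applied module 90 × 0.05 = 4.5
  Oral exam 88 × 0.06 = 5.28
  Case study 69 × 0.32 = 22.08
  Written test 47 × 0.05 = 2.35
  Safety assessment 50 × 0.19 = 9.5
Sum = 67.57
67.57 is ≥ 65.5 and < 82 → Proficient

Proficient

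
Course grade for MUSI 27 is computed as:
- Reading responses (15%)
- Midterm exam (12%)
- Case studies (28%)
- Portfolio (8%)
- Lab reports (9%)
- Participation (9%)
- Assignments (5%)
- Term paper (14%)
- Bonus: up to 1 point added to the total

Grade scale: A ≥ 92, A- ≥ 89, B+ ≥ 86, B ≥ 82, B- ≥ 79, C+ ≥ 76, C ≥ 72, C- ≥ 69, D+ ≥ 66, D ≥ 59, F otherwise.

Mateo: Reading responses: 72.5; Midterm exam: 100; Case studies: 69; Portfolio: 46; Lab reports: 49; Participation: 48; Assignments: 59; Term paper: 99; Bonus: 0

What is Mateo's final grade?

C-

Weighted total:
  Reading responses 72.5 × 0.15 = 10.875
  Midterm exam 100 × 0.12 = 12
  Case studies 69 × 0.28 = 19.32
  Portfolio 46 × 0.08 = 3.68
  Lab reports 49 × 0.09 = 4.41
  Participation 48 × 0.09 = 4.32
  Assignments 59 × 0.05 = 2.95
  Term paper 99 × 0.14 = 13.86
Sum = 71.415
Bonus: 71.415 + 0 = 71.415
71.415 is ≥ 69 and < 72 → C-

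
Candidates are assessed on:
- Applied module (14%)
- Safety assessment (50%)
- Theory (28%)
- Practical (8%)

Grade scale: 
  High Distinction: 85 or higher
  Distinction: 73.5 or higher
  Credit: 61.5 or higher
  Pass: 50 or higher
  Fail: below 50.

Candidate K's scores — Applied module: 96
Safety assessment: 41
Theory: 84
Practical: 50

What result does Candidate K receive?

Weighted total:
  Applied module 96 × 0.14 = 13.44
  Safety assessment 41 × 0.5 = 20.5
  Theory 84 × 0.28 = 23.52
  Practical 50 × 0.08 = 4
Sum = 61.46
61.46 is ≥ 50 and < 61.5 → Pass

Pass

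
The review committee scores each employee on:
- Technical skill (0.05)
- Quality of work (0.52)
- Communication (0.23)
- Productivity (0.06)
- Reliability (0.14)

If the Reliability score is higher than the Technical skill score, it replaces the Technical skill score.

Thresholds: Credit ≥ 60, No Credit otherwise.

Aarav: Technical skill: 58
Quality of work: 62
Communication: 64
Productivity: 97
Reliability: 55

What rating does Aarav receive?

Credit

Reliability (55) ≤ Technical skill (58), so Technical skill stays at 58.
Weighted total:
  Technical skill 58 × 0.05 = 2.9
  Quality of work 62 × 0.52 = 32.24
  Communication 64 × 0.23 = 14.72
  Productivity 97 × 0.06 = 5.82
  Reliability 55 × 0.14 = 7.7
Sum = 63.38
63.38 ≥ 60 → Credit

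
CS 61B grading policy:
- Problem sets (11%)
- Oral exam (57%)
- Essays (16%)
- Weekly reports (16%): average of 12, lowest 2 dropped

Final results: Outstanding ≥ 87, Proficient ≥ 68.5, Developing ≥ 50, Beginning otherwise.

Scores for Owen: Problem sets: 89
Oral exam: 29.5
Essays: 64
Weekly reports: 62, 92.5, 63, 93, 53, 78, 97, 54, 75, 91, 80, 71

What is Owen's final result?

Weekly reports: drop 53, 54 → average of remaining 10 = 802.5/10 = 80.25
Weighted total:
  Problem sets 89 × 0.11 = 9.79
  Oral exam 29.5 × 0.57 = 16.815
  Essays 64 × 0.16 = 10.24
  Weekly reports 80.25 × 0.16 = 12.84
Sum = 49.685
49.685 < 50 → Beginning

Beginning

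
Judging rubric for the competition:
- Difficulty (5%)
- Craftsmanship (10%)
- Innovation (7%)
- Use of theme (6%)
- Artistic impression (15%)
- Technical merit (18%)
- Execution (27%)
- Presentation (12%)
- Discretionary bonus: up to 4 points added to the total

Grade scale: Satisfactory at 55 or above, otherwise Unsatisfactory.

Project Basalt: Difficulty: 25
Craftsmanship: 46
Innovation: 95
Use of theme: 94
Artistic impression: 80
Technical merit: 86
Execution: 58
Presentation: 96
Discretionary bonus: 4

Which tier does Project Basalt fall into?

Satisfactory

Weighted total:
  Difficulty 25 × 0.05 = 1.25
  Craftsmanship 46 × 0.1 = 4.6
  Innovation 95 × 0.07 = 6.65
  Use of theme 94 × 0.06 = 5.64
  Artistic impression 80 × 0.15 = 12
  Technical merit 86 × 0.18 = 15.48
  Execution 58 × 0.27 = 15.66
  Presentation 96 × 0.12 = 11.52
Sum = 72.8
Discretionary bonus: 72.8 + 4 = 76.8
76.8 ≥ 55 → Satisfactory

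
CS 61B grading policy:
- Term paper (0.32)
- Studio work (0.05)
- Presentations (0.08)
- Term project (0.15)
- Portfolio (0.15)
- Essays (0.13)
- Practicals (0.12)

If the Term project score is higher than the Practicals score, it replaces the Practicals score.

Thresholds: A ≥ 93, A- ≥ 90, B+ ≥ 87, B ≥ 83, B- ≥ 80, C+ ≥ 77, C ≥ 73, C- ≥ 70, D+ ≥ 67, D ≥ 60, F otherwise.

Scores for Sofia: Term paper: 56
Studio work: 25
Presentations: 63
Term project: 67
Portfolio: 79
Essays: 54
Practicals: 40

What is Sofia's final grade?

Term project (67) > Practicals (40), so Practicals counts as 67.
Weighted total:
  Term paper 56 × 0.32 = 17.92
  Studio work 25 × 0.05 = 1.25
  Presentations 63 × 0.08 = 5.04
  Term project 67 × 0.15 = 10.05
  Portfolio 79 × 0.15 = 11.85
  Essays 54 × 0.13 = 7.02
  Practicals 67 × 0.12 = 8.04
Sum = 61.17
61.17 is ≥ 60 and < 67 → D

D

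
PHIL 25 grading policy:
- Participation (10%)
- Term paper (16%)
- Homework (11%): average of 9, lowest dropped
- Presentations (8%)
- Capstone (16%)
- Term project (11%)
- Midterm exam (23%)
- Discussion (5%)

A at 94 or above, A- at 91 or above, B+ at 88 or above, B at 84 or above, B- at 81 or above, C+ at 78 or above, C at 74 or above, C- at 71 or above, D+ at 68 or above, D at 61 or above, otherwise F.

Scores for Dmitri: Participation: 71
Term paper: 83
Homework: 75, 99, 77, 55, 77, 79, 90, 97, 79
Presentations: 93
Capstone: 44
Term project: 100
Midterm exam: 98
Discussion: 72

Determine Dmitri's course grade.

B-

Homework: drop 55 → average of remaining 8 = 673/8 = 84.125
Weighted total:
  Participation 71 × 0.1 = 7.1
  Term paper 83 × 0.16 = 13.28
  Homework 84.125 × 0.11 = 9.25375
  Presentations 93 × 0.08 = 7.44
  Capstone 44 × 0.16 = 7.04
  Term project 100 × 0.11 = 11
  Midterm exam 98 × 0.23 = 22.54
  Discussion 72 × 0.05 = 3.6
Sum = 81.25375
81.25375 is ≥ 81 and < 84 → B-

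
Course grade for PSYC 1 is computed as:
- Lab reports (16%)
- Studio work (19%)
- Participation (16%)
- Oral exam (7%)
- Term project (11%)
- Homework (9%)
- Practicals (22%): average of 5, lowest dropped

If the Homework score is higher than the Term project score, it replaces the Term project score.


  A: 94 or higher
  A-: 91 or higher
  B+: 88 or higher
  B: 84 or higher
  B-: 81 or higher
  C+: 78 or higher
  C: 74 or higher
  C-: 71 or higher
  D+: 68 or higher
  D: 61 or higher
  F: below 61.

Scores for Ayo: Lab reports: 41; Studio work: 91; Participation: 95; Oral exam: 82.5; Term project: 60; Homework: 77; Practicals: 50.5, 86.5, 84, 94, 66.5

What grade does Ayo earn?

Practicals: drop 50.5 → average of remaining 4 = 331/4 = 82.75
Homework (77) > Term project (60), so Term project counts as 77.
Weighted total:
  Lab reports 41 × 0.16 = 6.56
  Studio work 91 × 0.19 = 17.29
  Participation 95 × 0.16 = 15.2
  Oral exam 82.5 × 0.07 = 5.775
  Term project 77 × 0.11 = 8.47
  Homework 77 × 0.09 = 6.93
  Practicals 82.75 × 0.22 = 18.205
Sum = 78.43
78.43 is ≥ 78 and < 81 → C+

C+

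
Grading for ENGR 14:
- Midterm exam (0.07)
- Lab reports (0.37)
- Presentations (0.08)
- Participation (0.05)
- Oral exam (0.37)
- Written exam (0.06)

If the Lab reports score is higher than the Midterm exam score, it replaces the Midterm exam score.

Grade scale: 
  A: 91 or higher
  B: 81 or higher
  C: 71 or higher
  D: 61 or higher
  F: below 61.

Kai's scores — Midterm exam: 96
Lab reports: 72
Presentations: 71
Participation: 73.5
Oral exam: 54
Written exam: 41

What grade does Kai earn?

Lab reports (72) ≤ Midterm exam (96), so Midterm exam stays at 96.
Weighted total:
  Midterm exam 96 × 0.07 = 6.72
  Lab reports 72 × 0.37 = 26.64
  Presentations 71 × 0.08 = 5.68
  Participation 73.5 × 0.05 = 3.675
  Oral exam 54 × 0.37 = 19.98
  Written exam 41 × 0.06 = 2.46
Sum = 65.155
65.155 is ≥ 61 and < 71 → D

D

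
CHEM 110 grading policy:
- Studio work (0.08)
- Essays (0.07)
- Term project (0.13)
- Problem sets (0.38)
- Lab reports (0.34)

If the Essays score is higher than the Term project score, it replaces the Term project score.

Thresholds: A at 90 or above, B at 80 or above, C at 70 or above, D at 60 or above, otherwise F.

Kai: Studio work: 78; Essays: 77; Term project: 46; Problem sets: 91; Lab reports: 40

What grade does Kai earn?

Essays (77) > Term project (46), so Term project counts as 77.
Weighted total:
  Studio work 78 × 0.08 = 6.24
  Essays 77 × 0.07 = 5.39
  Term project 77 × 0.13 = 10.01
  Problem sets 91 × 0.38 = 34.58
  Lab reports 40 × 0.34 = 13.6
Sum = 69.82
69.82 is ≥ 60 and < 70 → D

D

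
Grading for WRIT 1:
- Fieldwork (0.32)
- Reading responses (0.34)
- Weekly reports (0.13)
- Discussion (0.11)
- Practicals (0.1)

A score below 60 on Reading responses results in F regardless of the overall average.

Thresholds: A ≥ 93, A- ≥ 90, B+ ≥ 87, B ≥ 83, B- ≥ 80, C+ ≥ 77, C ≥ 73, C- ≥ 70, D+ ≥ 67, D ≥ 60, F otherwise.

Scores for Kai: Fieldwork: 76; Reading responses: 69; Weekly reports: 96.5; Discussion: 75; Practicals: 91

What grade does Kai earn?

C+

Reading responses score 69 ≥ 60: minimum met.
Weighted total:
  Fieldwork 76 × 0.32 = 24.32
  Reading responses 69 × 0.34 = 23.46
  Weekly reports 96.5 × 0.13 = 12.545
  Discussion 75 × 0.11 = 8.25
  Practicals 91 × 0.1 = 9.1
Sum = 77.675
77.675 is ≥ 77 and < 80 → C+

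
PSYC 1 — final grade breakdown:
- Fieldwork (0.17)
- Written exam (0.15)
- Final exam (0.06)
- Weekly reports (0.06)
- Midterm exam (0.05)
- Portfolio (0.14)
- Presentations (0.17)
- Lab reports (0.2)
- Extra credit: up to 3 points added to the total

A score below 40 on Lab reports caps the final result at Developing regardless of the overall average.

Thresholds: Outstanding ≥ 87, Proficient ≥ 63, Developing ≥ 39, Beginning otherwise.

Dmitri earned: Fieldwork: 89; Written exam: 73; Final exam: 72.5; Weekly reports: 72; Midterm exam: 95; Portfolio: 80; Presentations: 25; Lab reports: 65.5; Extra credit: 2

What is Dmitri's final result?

Proficient

Lab reports score 65.5 ≥ 40: minimum met.
Weighted total:
  Fieldwork 89 × 0.17 = 15.13
  Written exam 73 × 0.15 = 10.95
  Final exam 72.5 × 0.06 = 4.35
  Weekly reports 72 × 0.06 = 4.32
  Midterm exam 95 × 0.05 = 4.75
  Portfolio 80 × 0.14 = 11.2
  Presentations 25 × 0.17 = 4.25
  Lab reports 65.5 × 0.2 = 13.1
Sum = 68.05
Extra credit: 68.05 + 2 = 70.05
70.05 is ≥ 63 and < 87 → Proficient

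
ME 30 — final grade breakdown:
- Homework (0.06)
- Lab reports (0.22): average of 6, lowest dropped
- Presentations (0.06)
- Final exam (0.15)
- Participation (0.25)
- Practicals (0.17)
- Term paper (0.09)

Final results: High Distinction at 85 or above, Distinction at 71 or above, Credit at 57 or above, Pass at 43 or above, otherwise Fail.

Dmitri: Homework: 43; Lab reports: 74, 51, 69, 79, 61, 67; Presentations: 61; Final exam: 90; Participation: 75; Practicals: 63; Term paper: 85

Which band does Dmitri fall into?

Lab reports: drop 51 → average of remaining 5 = 350/5 = 70
Weighted total:
  Homework 43 × 0.06 = 2.58
  Lab reports 70 × 0.22 = 15.4
  Presentations 61 × 0.06 = 3.66
  Final exam 90 × 0.15 = 13.5
  Participation 75 × 0.25 = 18.75
  Practicals 63 × 0.17 = 10.71
  Term paper 85 × 0.09 = 7.65
Sum = 72.25
72.25 is ≥ 71 and < 85 → Distinction

Distinction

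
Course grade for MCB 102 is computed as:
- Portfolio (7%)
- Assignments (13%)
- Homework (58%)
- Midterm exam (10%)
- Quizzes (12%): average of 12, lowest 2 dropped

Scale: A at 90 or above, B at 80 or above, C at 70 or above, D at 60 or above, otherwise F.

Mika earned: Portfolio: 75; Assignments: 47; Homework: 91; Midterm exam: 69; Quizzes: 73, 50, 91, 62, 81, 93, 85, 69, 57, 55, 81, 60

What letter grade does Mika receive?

B

Quizzes: drop 50, 55 → average of remaining 10 = 752/10 = 75.2
Weighted total:
  Portfolio 75 × 0.07 = 5.25
  Assignments 47 × 0.13 = 6.11
  Homework 91 × 0.58 = 52.78
  Midterm exam 69 × 0.1 = 6.9
  Quizzes 75.2 × 0.12 = 9.024
Sum = 80.064
80.064 is ≥ 80 and < 90 → B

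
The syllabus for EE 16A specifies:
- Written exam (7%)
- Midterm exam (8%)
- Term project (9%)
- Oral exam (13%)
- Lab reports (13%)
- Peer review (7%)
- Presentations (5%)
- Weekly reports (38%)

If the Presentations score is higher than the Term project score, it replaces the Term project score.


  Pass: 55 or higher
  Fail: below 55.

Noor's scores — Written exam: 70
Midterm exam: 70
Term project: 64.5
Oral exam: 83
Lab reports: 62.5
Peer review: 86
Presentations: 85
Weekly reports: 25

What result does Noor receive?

Pass

Presentations (85) > Term project (64.5), so Term project counts as 85.
Weighted total:
  Written exam 70 × 0.07 = 4.9
  Midterm exam 70 × 0.08 = 5.6
  Term project 85 × 0.09 = 7.65
  Oral exam 83 × 0.13 = 10.79
  Lab reports 62.5 × 0.13 = 8.125
  Peer review 86 × 0.07 = 6.02
  Presentations 85 × 0.05 = 4.25
  Weekly reports 25 × 0.38 = 9.5
Sum = 56.835
56.835 ≥ 55 → Pass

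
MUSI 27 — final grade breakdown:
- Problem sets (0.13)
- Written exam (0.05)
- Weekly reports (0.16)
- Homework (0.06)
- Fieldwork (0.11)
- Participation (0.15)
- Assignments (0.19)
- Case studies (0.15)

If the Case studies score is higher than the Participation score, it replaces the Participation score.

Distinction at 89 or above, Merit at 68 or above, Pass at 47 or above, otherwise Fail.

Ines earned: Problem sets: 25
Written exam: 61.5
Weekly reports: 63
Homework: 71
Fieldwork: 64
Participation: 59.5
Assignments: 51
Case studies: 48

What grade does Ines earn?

Pass

Case studies (48) ≤ Participation (59.5), so Participation stays at 59.5.
Weighted total:
  Problem sets 25 × 0.13 = 3.25
  Written exam 61.5 × 0.05 = 3.075
  Weekly reports 63 × 0.16 = 10.08
  Homework 71 × 0.06 = 4.26
  Fieldwork 64 × 0.11 = 7.04
  Participation 59.5 × 0.15 = 8.925
  Assignments 51 × 0.19 = 9.69
  Case studies 48 × 0.15 = 7.2
Sum = 53.52
53.52 is ≥ 47 and < 68 → Pass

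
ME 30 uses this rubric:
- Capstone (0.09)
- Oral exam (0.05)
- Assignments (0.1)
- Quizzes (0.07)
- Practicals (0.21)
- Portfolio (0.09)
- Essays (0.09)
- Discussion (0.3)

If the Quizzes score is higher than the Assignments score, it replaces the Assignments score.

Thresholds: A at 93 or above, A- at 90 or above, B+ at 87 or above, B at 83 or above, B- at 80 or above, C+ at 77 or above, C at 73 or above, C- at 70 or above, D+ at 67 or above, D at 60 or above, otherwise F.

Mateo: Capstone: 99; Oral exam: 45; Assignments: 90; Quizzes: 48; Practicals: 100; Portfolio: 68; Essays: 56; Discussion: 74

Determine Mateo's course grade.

Quizzes (48) ≤ Assignments (90), so Assignments stays at 90.
Weighted total:
  Capstone 99 × 0.09 = 8.91
  Oral exam 45 × 0.05 = 2.25
  Assignments 90 × 0.1 = 9
  Quizzes 48 × 0.07 = 3.36
  Practicals 100 × 0.21 = 21
  Portfolio 68 × 0.09 = 6.12
  Essays 56 × 0.09 = 5.04
  Discussion 74 × 0.3 = 22.2
Sum = 77.88
77.88 is ≥ 77 and < 80 → C+

C+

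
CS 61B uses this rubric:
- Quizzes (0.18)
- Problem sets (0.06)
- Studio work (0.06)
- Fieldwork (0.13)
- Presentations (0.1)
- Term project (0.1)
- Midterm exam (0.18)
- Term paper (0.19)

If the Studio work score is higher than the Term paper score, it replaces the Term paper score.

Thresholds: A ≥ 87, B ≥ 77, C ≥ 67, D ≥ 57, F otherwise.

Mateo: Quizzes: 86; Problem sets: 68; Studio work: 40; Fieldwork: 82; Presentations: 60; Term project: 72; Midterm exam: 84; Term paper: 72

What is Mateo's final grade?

C

Studio work (40) ≤ Term paper (72), so Term paper stays at 72.
Weighted total:
  Quizzes 86 × 0.18 = 15.48
  Problem sets 68 × 0.06 = 4.08
  Studio work 40 × 0.06 = 2.4
  Fieldwork 82 × 0.13 = 10.66
  Presentations 60 × 0.1 = 6
  Term project 72 × 0.1 = 7.2
  Midterm exam 84 × 0.18 = 15.12
  Term paper 72 × 0.19 = 13.68
Sum = 74.62
74.62 is ≥ 67 and < 77 → C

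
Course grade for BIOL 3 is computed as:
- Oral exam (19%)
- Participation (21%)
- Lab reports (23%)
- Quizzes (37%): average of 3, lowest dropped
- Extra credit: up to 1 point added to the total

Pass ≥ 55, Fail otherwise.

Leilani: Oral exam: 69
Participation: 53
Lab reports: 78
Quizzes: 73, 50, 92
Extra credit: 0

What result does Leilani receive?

Pass

Quizzes: drop 50 → average of remaining 2 = 165/2 = 82.5
Weighted total:
  Oral exam 69 × 0.19 = 13.11
  Participation 53 × 0.21 = 11.13
  Lab reports 78 × 0.23 = 17.94
  Quizzes 82.5 × 0.37 = 30.525
Sum = 72.705
Extra credit: 72.705 + 0 = 72.705
72.705 ≥ 55 → Pass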